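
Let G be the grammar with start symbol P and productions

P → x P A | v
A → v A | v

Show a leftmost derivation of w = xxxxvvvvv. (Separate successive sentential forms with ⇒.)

P ⇒ xPA   [P → x P A]
xPA ⇒ xxPAA   [P → x P A]
xxPAA ⇒ xxxPAAA   [P → x P A]
xxxPAAA ⇒ xxxxPAAAA   [P → x P A]
xxxxPAAAA ⇒ xxxxvAAAA   [P → v]
xxxxvAAAA ⇒ xxxxvvAAA   [A → v]
xxxxvvAAA ⇒ xxxxvvvAA   [A → v]
xxxxvvvAA ⇒ xxxxvvvvA   [A → v]
xxxxvvvvA ⇒ xxxxvvvvv   [A → v]

P ⇒ xPA ⇒ xxPAA ⇒ xxxPAAA ⇒ xxxxPAAAA ⇒ xxxxvAAAA ⇒ xxxxvvAAA ⇒ xxxxvvvAA ⇒ xxxxvvvvA ⇒ xxxxvvvvv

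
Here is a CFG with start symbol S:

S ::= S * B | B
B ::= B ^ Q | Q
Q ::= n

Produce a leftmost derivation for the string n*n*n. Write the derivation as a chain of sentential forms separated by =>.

S => S*B   [S ::= S * B]
S*B => S*B*B   [S ::= S * B]
S*B*B => B*B*B   [S ::= B]
B*B*B => Q*B*B   [B ::= Q]
Q*B*B => n*B*B   [Q ::= n]
n*B*B => n*Q*B   [B ::= Q]
n*Q*B => n*n*B   [Q ::= n]
n*n*B => n*n*Q   [B ::= Q]
n*n*Q => n*n*n   [Q ::= n]

S=>S*B=>S*B*B=>B*B*B=>Q*B*B=>n*B*B=>n*Q*B=>n*n*B=>n*n*Q=>n*n*n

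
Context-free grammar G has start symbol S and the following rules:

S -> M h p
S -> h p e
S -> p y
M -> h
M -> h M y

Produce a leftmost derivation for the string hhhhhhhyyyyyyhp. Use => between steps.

S => Mhp   [S -> M h p]
Mhp => hMyhp   [M -> h M y]
hMyhp => hhMyyhp   [M -> h M y]
hhMyyhp => hhhMyyyhp   [M -> h M y]
hhhMyyyhp => hhhhMyyyyhp   [M -> h M y]
hhhhMyyyyhp => hhhhhMyyyyyhp   [M -> h M y]
hhhhhMyyyyyhp => hhhhhhMyyyyyyhp   [M -> h M y]
hhhhhhMyyyyyyhp => hhhhhhhyyyyyyhp   [M -> h]

S => Mhp => hMyhp => hhMyyhp => hhhMyyyhp => hhhhMyyyyhp => hhhhhMyyyyyhp => hhhhhhMyyyyyyhp => hhhhhhhyyyyyyhp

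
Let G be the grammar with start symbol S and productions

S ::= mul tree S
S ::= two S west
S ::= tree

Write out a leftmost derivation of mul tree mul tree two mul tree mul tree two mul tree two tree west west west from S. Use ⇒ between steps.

S ⇒ mul tree S ⇒ mul tree mul tree S ⇒ mul tree mul tree two S west ⇒ mul tree mul tree two mul tree S west ⇒ mul tree mul tree two mul tree mul tree S west ⇒ mul tree mul tree two mul tree mul tree two S west west ⇒ mul tree mul tree two mul tree mul tree two mul tree S west west ⇒ mul tree mul tree two mul tree mul tree two mul tree two S west west west ⇒ mul tree mul tree two mul tree mul tree two mul tree two tree west west west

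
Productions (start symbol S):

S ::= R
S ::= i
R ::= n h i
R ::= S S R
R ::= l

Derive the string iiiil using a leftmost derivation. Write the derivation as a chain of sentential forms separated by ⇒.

S ⇒ R ⇒ SSR ⇒ iSR ⇒ iiR ⇒ iiSSR ⇒ iiiSR ⇒ iiiiR ⇒ iiiil

S ⇒ R   [S ::= R]
R ⇒ SSR   [R ::= S S R]
SSR ⇒ iSR   [S ::= i]
iSR ⇒ iiR   [S ::= i]
iiR ⇒ iiSSR   [R ::= S S R]
iiSSR ⇒ iiiSR   [S ::= i]
iiiSR ⇒ iiiiR   [S ::= i]
iiiiR ⇒ iiiil   [R ::= l]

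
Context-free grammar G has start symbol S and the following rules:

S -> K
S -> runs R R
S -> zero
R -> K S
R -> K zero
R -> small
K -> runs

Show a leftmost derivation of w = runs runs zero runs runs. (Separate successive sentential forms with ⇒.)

S ⇒ runs R R ⇒ runs K zero R ⇒ runs runs zero R ⇒ runs runs zero K S ⇒ runs runs zero runs S ⇒ runs runs zero runs K ⇒ runs runs zero runs runs

S ⇒ runs R R   [S -> runs R R]
runs R R ⇒ runs K zero R   [R -> K zero]
runs K zero R ⇒ runs runs zero R   [K -> runs]
runs runs zero R ⇒ runs runs zero K S   [R -> K S]
runs runs zero K S ⇒ runs runs zero runs S   [K -> runs]
runs runs zero runs S ⇒ runs runs zero runs K   [S -> K]
runs runs zero runs K ⇒ runs runs zero runs runs   [K -> runs]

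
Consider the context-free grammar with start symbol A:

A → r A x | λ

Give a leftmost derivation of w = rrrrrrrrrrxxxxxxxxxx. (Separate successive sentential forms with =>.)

A=>rAx=>rrAxx=>rrrAxxx=>rrrrAxxxx=>rrrrrAxxxxx=>rrrrrrAxxxxxx=>rrrrrrrAxxxxxxx=>rrrrrrrrAxxxxxxxx=>rrrrrrrrrAxxxxxxxxx=>rrrrrrrrrrAxxxxxxxxxx=>rrrrrrrrrrxxxxxxxxxx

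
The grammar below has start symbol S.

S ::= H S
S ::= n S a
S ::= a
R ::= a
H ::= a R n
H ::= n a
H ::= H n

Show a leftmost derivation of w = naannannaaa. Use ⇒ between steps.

S ⇒ nSa   [S ::= n S a]
nSa ⇒ nHSa   [S ::= H S]
nHSa ⇒ naRnSa   [H ::= a R n]
naRnSa ⇒ naanSa   [R ::= a]
naanSa ⇒ naanHSa   [S ::= H S]
naanHSa ⇒ naanHnSa   [H ::= H n]
naanHnSa ⇒ naannanSa   [H ::= n a]
naannanSa ⇒ naannannSaa   [S ::= n S a]
naannannSaa ⇒ naannannaaa   [S ::= a]

S⇒nSa⇒nHSa⇒naRnSa⇒naanSa⇒naanHSa⇒naanHnSa⇒naannanSa⇒naannannSaa⇒naannannaaa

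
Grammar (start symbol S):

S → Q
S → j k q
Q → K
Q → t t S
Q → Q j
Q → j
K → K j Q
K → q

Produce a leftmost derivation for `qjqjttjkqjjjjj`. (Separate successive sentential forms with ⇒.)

S ⇒ Q   [S → Q]
Q ⇒ K   [Q → K]
K ⇒ KjQ   [K → K j Q]
KjQ ⇒ KjQjQ   [K → K j Q]
KjQjQ ⇒ qjQjQ   [K → q]
qjQjQ ⇒ qjQjjQ   [Q → Q j]
qjQjjQ ⇒ qjKjjQ   [Q → K]
qjKjjQ ⇒ qjKjQjjQ   [K → K j Q]
qjKjQjjQ ⇒ qjKjQjQjjQ   [K → K j Q]
qjKjQjQjjQ ⇒ qjqjQjQjjQ   [K → q]
qjqjQjQjjQ ⇒ qjqjttSjQjjQ   [Q → t t S]
qjqjttSjQjjQ ⇒ qjqjttjkqjQjjQ   [S → j k q]
qjqjttjkqjQjjQ ⇒ qjqjttjkqjjjjQ   [Q → j]
qjqjttjkqjjjjQ ⇒ qjqjttjkqjjjjj   [Q → j]

S ⇒ Q ⇒ K ⇒ KjQ ⇒ KjQjQ ⇒ qjQjQ ⇒ qjQjjQ ⇒ qjKjjQ ⇒ qjKjQjjQ ⇒ qjKjQjQjjQ ⇒ qjqjQjQjjQ ⇒ qjqjttSjQjjQ ⇒ qjqjttjkqjQjjQ ⇒ qjqjttjkqjjjjQ ⇒ qjqjttjkqjjjjj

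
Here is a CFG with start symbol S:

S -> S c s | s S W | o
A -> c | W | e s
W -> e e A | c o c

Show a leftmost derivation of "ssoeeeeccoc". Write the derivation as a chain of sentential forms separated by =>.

S=>sSW=>ssSWW=>ssoWW=>ssoeeAW=>ssoeeWW=>ssoeeeeAW=>ssoeeeecW=>ssoeeeeccoc

S => sSW   [S -> s S W]
sSW => ssSWW   [S -> s S W]
ssSWW => ssoWW   [S -> o]
ssoWW => ssoeeAW   [W -> e e A]
ssoeeAW => ssoeeWW   [A -> W]
ssoeeWW => ssoeeeeAW   [W -> e e A]
ssoeeeeAW => ssoeeeecW   [A -> c]
ssoeeeecW => ssoeeeeccoc   [W -> c o c]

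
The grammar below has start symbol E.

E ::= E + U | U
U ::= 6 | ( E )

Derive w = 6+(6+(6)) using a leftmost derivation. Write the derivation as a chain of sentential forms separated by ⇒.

E⇒E+U⇒U+U⇒6+U⇒6+(E)⇒6+(E+U)⇒6+(U+U)⇒6+(6+U)⇒6+(6+(E))⇒6+(6+(U))⇒6+(6+(6))

E ⇒ E+U   [E ::= E + U]
E+U ⇒ U+U   [E ::= U]
U+U ⇒ 6+U   [U ::= 6]
6+U ⇒ 6+(E)   [U ::= ( E )]
6+(E) ⇒ 6+(E+U)   [E ::= E + U]
6+(E+U) ⇒ 6+(U+U)   [E ::= U]
6+(U+U) ⇒ 6+(6+U)   [U ::= 6]
6+(6+U) ⇒ 6+(6+(E))   [U ::= ( E )]
6+(6+(E)) ⇒ 6+(6+(U))   [E ::= U]
6+(6+(U)) ⇒ 6+(6+(6))   [U ::= 6]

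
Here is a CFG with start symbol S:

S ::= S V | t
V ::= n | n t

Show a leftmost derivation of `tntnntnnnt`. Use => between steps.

S => SV   [S ::= S V]
SV => SVV   [S ::= S V]
SVV => SVVV   [S ::= S V]
SVVV => SVVVV   [S ::= S V]
SVVVV => SVVVVV   [S ::= S V]
SVVVVV => SVVVVVV   [S ::= S V]
SVVVVVV => tVVVVVV   [S ::= t]
tVVVVVV => tntVVVVV   [V ::= n t]
tntVVVVV => tntnVVVV   [V ::= n]
tntnVVVV => tntnntVVV   [V ::= n t]
tntnntVVV => tntnntnVV   [V ::= n]
tntnntnVV => tntnntnnV   [V ::= n]
tntnntnnV => tntnntnnnt   [V ::= n t]

S => SV => SVV => SVVV => SVVVV => SVVVVV => SVVVVVV => tVVVVVV => tntVVVVV => tntnVVVV => tntnntVVV => tntnntnVV => tntnntnnV => tntnntnnnt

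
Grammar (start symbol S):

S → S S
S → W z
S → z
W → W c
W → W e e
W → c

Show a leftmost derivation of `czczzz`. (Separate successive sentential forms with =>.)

S => SS => WzS => czS => czSS => czSSS => czWzSS => czczSS => czczzS => czczzz

S => SS   [S → S S]
SS => WzS   [S → W z]
WzS => czS   [W → c]
czS => czSS   [S → S S]
czSS => czSSS   [S → S S]
czSSS => czWzSS   [S → W z]
czWzSS => czczSS   [W → c]
czczSS => czczzS   [S → z]
czczzS => czczzz   [S → z]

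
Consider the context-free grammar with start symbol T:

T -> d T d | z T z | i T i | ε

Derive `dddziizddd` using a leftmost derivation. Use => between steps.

T => dTd   [T -> d T d]
dTd => ddTdd   [T -> d T d]
ddTdd => dddTddd   [T -> d T d]
dddTddd => dddzTzddd   [T -> z T z]
dddzTzddd => dddziTizddd   [T -> i T i]
dddziTizddd => dddziizddd   [T -> ε]

T=>dTd=>ddTdd=>dddTddd=>dddzTzddd=>dddziTizddd=>dddziizddd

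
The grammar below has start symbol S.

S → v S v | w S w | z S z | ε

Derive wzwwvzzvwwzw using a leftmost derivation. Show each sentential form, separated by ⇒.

S ⇒ wSw   [S → w S w]
wSw ⇒ wzSzw   [S → z S z]
wzSzw ⇒ wzwSwzw   [S → w S w]
wzwSwzw ⇒ wzwwSwwzw   [S → w S w]
wzwwSwwzw ⇒ wzwwvSvwwzw   [S → v S v]
wzwwvSvwwzw ⇒ wzwwvzSzvwwzw   [S → z S z]
wzwwvzSzvwwzw ⇒ wzwwvzzvwwzw   [S → ε]

S ⇒ wSw ⇒ wzSzw ⇒ wzwSwzw ⇒ wzwwSwwzw ⇒ wzwwvSvwwzw ⇒ wzwwvzSzvwwzw ⇒ wzwwvzzvwwzw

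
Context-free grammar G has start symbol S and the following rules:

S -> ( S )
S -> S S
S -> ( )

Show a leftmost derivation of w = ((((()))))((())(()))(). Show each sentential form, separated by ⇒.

S⇒SS⇒SSS⇒(S)SS⇒((S))SS⇒(((S)))SS⇒((((S))))SS⇒((((()))))SS⇒((((()))))(S)S⇒((((()))))(SS)S⇒((((()))))((S)S)S⇒((((()))))((())S)S⇒((((()))))((())(S))S⇒((((()))))((())(()))S⇒((((()))))((())(()))()

S ⇒ SS   [S -> S S]
SS ⇒ SSS   [S -> S S]
SSS ⇒ (S)SS   [S -> ( S )]
(S)SS ⇒ ((S))SS   [S -> ( S )]
((S))SS ⇒ (((S)))SS   [S -> ( S )]
(((S)))SS ⇒ ((((S))))SS   [S -> ( S )]
((((S))))SS ⇒ ((((()))))SS   [S -> ( )]
((((()))))SS ⇒ ((((()))))(S)S   [S -> ( S )]
((((()))))(S)S ⇒ ((((()))))(SS)S   [S -> S S]
((((()))))(SS)S ⇒ ((((()))))((S)S)S   [S -> ( S )]
((((()))))((S)S)S ⇒ ((((()))))((())S)S   [S -> ( )]
((((()))))((())S)S ⇒ ((((()))))((())(S))S   [S -> ( S )]
((((()))))((())(S))S ⇒ ((((()))))((())(()))S   [S -> ( )]
((((()))))((())(()))S ⇒ ((((()))))((())(()))()   [S -> ( )]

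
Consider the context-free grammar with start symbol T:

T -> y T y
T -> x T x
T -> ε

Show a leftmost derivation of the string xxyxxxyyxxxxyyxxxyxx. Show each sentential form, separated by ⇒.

T ⇒ xTx ⇒ xxTxx ⇒ xxyTyxx ⇒ xxyxTxyxx ⇒ xxyxxTxxyxx ⇒ xxyxxxTxxxyxx ⇒ xxyxxxyTyxxxyxx ⇒ xxyxxxyyTyyxxxyxx ⇒ xxyxxxyyxTxyyxxxyxx ⇒ xxyxxxyyxxTxxyyxxxyxx ⇒ xxyxxxyyxxxxyyxxxyxx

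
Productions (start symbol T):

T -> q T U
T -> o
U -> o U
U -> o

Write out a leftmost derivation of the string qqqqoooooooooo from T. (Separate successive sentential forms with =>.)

T=>qTU=>qqTUU=>qqqTUUU=>qqqqTUUUU=>qqqqoUUUU=>qqqqooUUUU=>qqqqoooUUUU=>qqqqooooUUUU=>qqqqoooooUUUU=>qqqqooooooUUUU=>qqqqoooooooUUU=>qqqqooooooooUU=>qqqqoooooooooU=>qqqqoooooooooo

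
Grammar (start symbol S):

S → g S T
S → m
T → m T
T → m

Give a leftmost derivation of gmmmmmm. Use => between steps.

S => gST   [S → g S T]
gST => gmT   [S → m]
gmT => gmmT   [T → m T]
gmmT => gmmmT   [T → m T]
gmmmT => gmmmmT   [T → m T]
gmmmmT => gmmmmmT   [T → m T]
gmmmmmT => gmmmmmm   [T → m]

S => gST => gmT => gmmT => gmmmT => gmmmmT => gmmmmmT => gmmmmmm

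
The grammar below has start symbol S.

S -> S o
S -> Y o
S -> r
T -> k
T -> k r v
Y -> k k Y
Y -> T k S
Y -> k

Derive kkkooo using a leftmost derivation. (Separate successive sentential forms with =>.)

S => Yo => TkSo => kkSo => kkSoo => kkYooo => kkkooo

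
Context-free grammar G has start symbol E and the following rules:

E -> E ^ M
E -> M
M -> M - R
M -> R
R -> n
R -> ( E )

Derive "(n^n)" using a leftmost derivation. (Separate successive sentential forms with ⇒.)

E ⇒ M   [E -> M]
M ⇒ R   [M -> R]
R ⇒ (E)   [R -> ( E )]
(E) ⇒ (E^M)   [E -> E ^ M]
(E^M) ⇒ (M^M)   [E -> M]
(M^M) ⇒ (R^M)   [M -> R]
(R^M) ⇒ (n^M)   [R -> n]
(n^M) ⇒ (n^R)   [M -> R]
(n^R) ⇒ (n^n)   [R -> n]

E ⇒ M ⇒ R ⇒ (E) ⇒ (E^M) ⇒ (M^M) ⇒ (R^M) ⇒ (n^M) ⇒ (n^R) ⇒ (n^n)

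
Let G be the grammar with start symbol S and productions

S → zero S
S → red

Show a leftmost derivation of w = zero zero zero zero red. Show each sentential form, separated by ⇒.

S ⇒ zero S   [S → zero S]
zero S ⇒ zero zero S   [S → zero S]
zero zero S ⇒ zero zero zero S   [S → zero S]
zero zero zero S ⇒ zero zero zero zero S   [S → zero S]
zero zero zero zero S ⇒ zero zero zero zero red   [S → red]

S ⇒ zero S ⇒ zero zero S ⇒ zero zero zero S ⇒ zero zero zero zero S ⇒ zero zero zero zero red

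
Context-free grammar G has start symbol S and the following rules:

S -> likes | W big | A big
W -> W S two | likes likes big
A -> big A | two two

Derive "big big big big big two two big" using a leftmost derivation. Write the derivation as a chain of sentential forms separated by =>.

S => A big   [S -> A big]
A big => big A big   [A -> big A]
big A big => big big A big   [A -> big A]
big big A big => big big big A big   [A -> big A]
big big big A big => big big big big A big   [A -> big A]
big big big big A big => big big big big big A big   [A -> big A]
big big big big big A big => big big big big big two two big   [A -> two two]

S => A big => big A big => big big A big => big big big A big => big big big big A big => big big big big big A big => big big big big big two two big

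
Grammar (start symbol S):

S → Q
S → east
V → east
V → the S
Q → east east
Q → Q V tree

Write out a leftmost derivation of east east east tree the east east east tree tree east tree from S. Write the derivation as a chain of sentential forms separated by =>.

S => Q   [S → Q]
Q => Q V tree   [Q → Q V tree]
Q V tree => Q V tree V tree   [Q → Q V tree]
Q V tree V tree => Q V tree V tree V tree   [Q → Q V tree]
Q V tree V tree V tree => east east V tree V tree V tree   [Q → east east]
east east V tree V tree V tree => east east east tree V tree V tree   [V → east]
east east east tree V tree V tree => east east east tree the S tree V tree   [V → the S]
east east east tree the S tree V tree => east east east tree the Q tree V tree   [S → Q]
east east east tree the Q tree V tree => east east east tree the Q V tree tree V tree   [Q → Q V tree]
east east east tree the Q V tree tree V tree => east east east tree the east east V tree tree V tree   [Q → east east]
east east east tree the east east V tree tree V tree => east east east tree the east east east tree tree V tree   [V → east]
east east east tree the east east east tree tree V tree => east east east tree the east east east tree tree east tree   [V → east]

S => Q => Q V tree => Q V tree V tree => Q V tree V tree V tree => east east V tree V tree V tree => east east east tree V tree V tree => east east east tree the S tree V tree => east east east tree the Q tree V tree => east east east tree the Q V tree tree V tree => east east east tree the east east V tree tree V tree => east east east tree the east east east tree tree V tree => east east east tree the east east east tree tree east tree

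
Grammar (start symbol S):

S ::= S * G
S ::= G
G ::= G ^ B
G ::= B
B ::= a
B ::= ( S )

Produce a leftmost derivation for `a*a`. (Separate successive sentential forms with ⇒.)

S ⇒ S*G ⇒ G*G ⇒ B*G ⇒ a*G ⇒ a*B ⇒ a*a

S ⇒ S*G   [S ::= S * G]
S*G ⇒ G*G   [S ::= G]
G*G ⇒ B*G   [G ::= B]
B*G ⇒ a*G   [B ::= a]
a*G ⇒ a*B   [G ::= B]
a*B ⇒ a*a   [B ::= a]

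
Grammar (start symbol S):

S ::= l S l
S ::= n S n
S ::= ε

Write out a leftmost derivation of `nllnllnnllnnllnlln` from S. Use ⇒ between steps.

S⇒nSn⇒nlSln⇒nllSlln⇒nllnSnlln⇒nllnlSlnlln⇒nllnllSllnlln⇒nllnllnSnllnlln⇒nllnllnnSnnllnlln⇒nllnllnnlSlnnllnlln⇒nllnllnnllnnllnlln

S ⇒ nSn   [S ::= n S n]
nSn ⇒ nlSln   [S ::= l S l]
nlSln ⇒ nllSlln   [S ::= l S l]
nllSlln ⇒ nllnSnlln   [S ::= n S n]
nllnSnlln ⇒ nllnlSlnlln   [S ::= l S l]
nllnlSlnlln ⇒ nllnllSllnlln   [S ::= l S l]
nllnllSllnlln ⇒ nllnllnSnllnlln   [S ::= n S n]
nllnllnSnllnlln ⇒ nllnllnnSnnllnlln   [S ::= n S n]
nllnllnnSnnllnlln ⇒ nllnllnnlSlnnllnlln   [S ::= l S l]
nllnllnnlSlnnllnlln ⇒ nllnllnnllnnllnlln   [S ::= ε]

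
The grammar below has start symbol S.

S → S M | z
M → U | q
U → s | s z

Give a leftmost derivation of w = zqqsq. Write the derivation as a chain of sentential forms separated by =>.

S => SM   [S → S M]
SM => SMM   [S → S M]
SMM => SMMM   [S → S M]
SMMM => SMMMM   [S → S M]
SMMMM => zMMMM   [S → z]
zMMMM => zqMMM   [M → q]
zqMMM => zqqMM   [M → q]
zqqMM => zqqUM   [M → U]
zqqUM => zqqsM   [U → s]
zqqsM => zqqsq   [M → q]

S => SM => SMM => SMMM => SMMMM => zMMMM => zqMMM => zqqMM => zqqUM => zqqsM => zqqsq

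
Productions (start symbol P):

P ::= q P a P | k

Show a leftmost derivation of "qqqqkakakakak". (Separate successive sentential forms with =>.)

P => qPaP   [P ::= q P a P]
qPaP => qqPaPaP   [P ::= q P a P]
qqPaPaP => qqqPaPaPaP   [P ::= q P a P]
qqqPaPaPaP => qqqqPaPaPaPaP   [P ::= q P a P]
qqqqPaPaPaPaP => qqqqkaPaPaPaP   [P ::= k]
qqqqkaPaPaPaP => qqqqkakaPaPaP   [P ::= k]
qqqqkakaPaPaP => qqqqkakakaPaP   [P ::= k]
qqqqkakakaPaP => qqqqkakakakaP   [P ::= k]
qqqqkakakakaP => qqqqkakakakak   [P ::= k]

P=>qPaP=>qqPaPaP=>qqqPaPaPaP=>qqqqPaPaPaPaP=>qqqqkaPaPaPaP=>qqqqkakaPaPaP=>qqqqkakakaPaP=>qqqqkakakakaP=>qqqqkakakakak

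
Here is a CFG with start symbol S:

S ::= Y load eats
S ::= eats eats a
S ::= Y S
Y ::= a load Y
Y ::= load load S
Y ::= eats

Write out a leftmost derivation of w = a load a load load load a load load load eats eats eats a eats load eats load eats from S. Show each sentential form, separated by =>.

S => Y load eats => a load Y load eats => a load a load Y load eats => a load a load load load S load eats => a load a load load load Y S load eats => a load a load load load a load Y S load eats => a load a load load load a load load load S S load eats => a load a load load load a load load load Y S S load eats => a load a load load load a load load load eats S S load eats => a load a load load load a load load load eats eats eats a S load eats => a load a load load load a load load load eats eats eats a Y load eats load eats => a load a load load load a load load load eats eats eats a eats load eats load eats

S => Y load eats   [S ::= Y load eats]
Y load eats => a load Y load eats   [Y ::= a load Y]
a load Y load eats => a load a load Y load eats   [Y ::= a load Y]
a load a load Y load eats => a load a load load load S load eats   [Y ::= load load S]
a load a load load load S load eats => a load a load load load Y S load eats   [S ::= Y S]
a load a load load load Y S load eats => a load a load load load a load Y S load eats   [Y ::= a load Y]
a load a load load load a load Y S load eats => a load a load load load a load load load S S load eats   [Y ::= load load S]
a load a load load load a load load load S S load eats => a load a load load load a load load load Y S S load eats   [S ::= Y S]
a load a load load load a load load load Y S S load eats => a load a load load load a load load load eats S S load eats   [Y ::= eats]
a load a load load load a load load load eats S S load eats => a load a load load load a load load load eats eats eats a S load eats   [S ::= eats eats a]
a load a load load load a load load load eats eats eats a S load eats => a load a load load load a load load load eats eats eats a Y load eats load eats   [S ::= Y load eats]
a load a load load load a load load load eats eats eats a Y load eats load eats => a load a load load load a load load load eats eats eats a eats load eats load eats   [Y ::= eats]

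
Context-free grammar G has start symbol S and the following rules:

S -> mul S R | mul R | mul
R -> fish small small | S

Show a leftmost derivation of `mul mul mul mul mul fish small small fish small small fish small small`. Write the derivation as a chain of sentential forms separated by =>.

S => mul S R   [S -> mul S R]
mul S R => mul mul S R R   [S -> mul S R]
mul mul S R R => mul mul mul S R R R   [S -> mul S R]
mul mul mul S R R R => mul mul mul mul R R R R   [S -> mul R]
mul mul mul mul R R R R => mul mul mul mul S R R R   [R -> S]
mul mul mul mul S R R R => mul mul mul mul mul R R R   [S -> mul]
mul mul mul mul mul R R R => mul mul mul mul mul fish small small R R   [R -> fish small small]
mul mul mul mul mul fish small small R R => mul mul mul mul mul fish small small fish small small R   [R -> fish small small]
mul mul mul mul mul fish small small fish small small R => mul mul mul mul mul fish small small fish small small fish small small   [R -> fish small small]

S => mul S R => mul mul S R R => mul mul mul S R R R => mul mul mul mul R R R R => mul mul mul mul S R R R => mul mul mul mul mul R R R => mul mul mul mul mul fish small small R R => mul mul mul mul mul fish small small fish small small R => mul mul mul mul mul fish small small fish small small fish small small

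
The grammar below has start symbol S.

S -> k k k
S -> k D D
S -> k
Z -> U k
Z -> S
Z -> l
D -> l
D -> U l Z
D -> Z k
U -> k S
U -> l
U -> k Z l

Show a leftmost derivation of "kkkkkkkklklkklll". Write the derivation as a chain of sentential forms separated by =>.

S => kDD => kZkD => kSkD => kkkkkD => kkkkkUlZ => kkkkkkSlZ => kkkkkkkDDlZ => kkkkkkkZkDlZ => kkkkkkkUkkDlZ => kkkkkkkkZlkkDlZ => kkkkkkkkUklkkDlZ => kkkkkkkklklkkDlZ => kkkkkkkklklkkllZ => kkkkkkkklklkklll

S => kDD   [S -> k D D]
kDD => kZkD   [D -> Z k]
kZkD => kSkD   [Z -> S]
kSkD => kkkkkD   [S -> k k k]
kkkkkD => kkkkkUlZ   [D -> U l Z]
kkkkkUlZ => kkkkkkSlZ   [U -> k S]
kkkkkkSlZ => kkkkkkkDDlZ   [S -> k D D]
kkkkkkkDDlZ => kkkkkkkZkDlZ   [D -> Z k]
kkkkkkkZkDlZ => kkkkkkkUkkDlZ   [Z -> U k]
kkkkkkkUkkDlZ => kkkkkkkkZlkkDlZ   [U -> k Z l]
kkkkkkkkZlkkDlZ => kkkkkkkkUklkkDlZ   [Z -> U k]
kkkkkkkkUklkkDlZ => kkkkkkkklklkkDlZ   [U -> l]
kkkkkkkklklkkDlZ => kkkkkkkklklkkllZ   [D -> l]
kkkkkkkklklkkllZ => kkkkkkkklklkklll   [Z -> l]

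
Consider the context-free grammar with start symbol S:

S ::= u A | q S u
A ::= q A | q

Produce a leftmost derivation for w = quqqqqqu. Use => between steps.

S=>qSu=>quAu=>quqAu=>quqqAu=>quqqqAu=>quqqqqAu=>quqqqqqu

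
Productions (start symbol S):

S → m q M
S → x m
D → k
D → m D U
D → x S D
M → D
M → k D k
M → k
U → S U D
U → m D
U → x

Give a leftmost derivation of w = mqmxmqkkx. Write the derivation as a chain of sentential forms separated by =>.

S => mqM   [S → m q M]
mqM => mqD   [M → D]
mqD => mqmDU   [D → m D U]
mqmDU => mqmxSDU   [D → x S D]
mqmxSDU => mqmxmqMDU   [S → m q M]
mqmxmqMDU => mqmxmqDDU   [M → D]
mqmxmqDDU => mqmxmqkDU   [D → k]
mqmxmqkDU => mqmxmqkkU   [D → k]
mqmxmqkkU => mqmxmqkkx   [U → x]

S => mqM => mqD => mqmDU => mqmxSDU => mqmxmqMDU => mqmxmqDDU => mqmxmqkDU => mqmxmqkkU => mqmxmqkkx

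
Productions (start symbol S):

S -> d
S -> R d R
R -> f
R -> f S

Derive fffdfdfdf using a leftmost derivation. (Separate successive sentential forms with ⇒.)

S ⇒ RdR ⇒ fSdR ⇒ fRdRdR ⇒ ffSdRdR ⇒ ffRdRdRdR ⇒ fffdRdRdR ⇒ fffdfdRdR ⇒ fffdfdfdR ⇒ fffdfdfdf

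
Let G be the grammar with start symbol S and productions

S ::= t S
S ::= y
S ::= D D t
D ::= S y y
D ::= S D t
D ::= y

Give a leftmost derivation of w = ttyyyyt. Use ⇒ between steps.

S⇒DDt⇒SyyDt⇒tSyyDt⇒ttSyyDt⇒ttyyyDt⇒ttyyyyt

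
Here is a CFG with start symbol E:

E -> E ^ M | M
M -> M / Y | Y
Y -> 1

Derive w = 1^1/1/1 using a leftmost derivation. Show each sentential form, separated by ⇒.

E ⇒ E^M   [E -> E ^ M]
E^M ⇒ M^M   [E -> M]
M^M ⇒ Y^M   [M -> Y]
Y^M ⇒ 1^M   [Y -> 1]
1^M ⇒ 1^M/Y   [M -> M / Y]
1^M/Y ⇒ 1^M/Y/Y   [M -> M / Y]
1^M/Y/Y ⇒ 1^Y/Y/Y   [M -> Y]
1^Y/Y/Y ⇒ 1^1/Y/Y   [Y -> 1]
1^1/Y/Y ⇒ 1^1/1/Y   [Y -> 1]
1^1/1/Y ⇒ 1^1/1/1   [Y -> 1]

E ⇒ E^M ⇒ M^M ⇒ Y^M ⇒ 1^M ⇒ 1^M/Y ⇒ 1^M/Y/Y ⇒ 1^Y/Y/Y ⇒ 1^1/Y/Y ⇒ 1^1/1/Y ⇒ 1^1/1/1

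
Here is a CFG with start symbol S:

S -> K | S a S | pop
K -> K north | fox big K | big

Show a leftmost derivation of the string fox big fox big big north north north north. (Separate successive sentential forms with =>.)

S => K   [S -> K]
K => K north   [K -> K north]
K north => fox big K north   [K -> fox big K]
fox big K north => fox big K north north   [K -> K north]
fox big K north north => fox big K north north north   [K -> K north]
fox big K north north north => fox big K north north north north   [K -> K north]
fox big K north north north north => fox big fox big K north north north north   [K -> fox big K]
fox big fox big K north north north north => fox big fox big big north north north north   [K -> big]

S => K => K north => fox big K north => fox big K north north => fox big K north north north => fox big K north north north north => fox big fox big K north north north north => fox big fox big big north north north north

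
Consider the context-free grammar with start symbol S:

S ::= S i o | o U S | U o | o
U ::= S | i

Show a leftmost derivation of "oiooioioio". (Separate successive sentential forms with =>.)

S=>Sio=>Sioio=>Sioioio=>Uoioioio=>Soioioio=>Siooioioio=>oiooioioio

S => Sio   [S ::= S i o]
Sio => Sioio   [S ::= S i o]
Sioio => Sioioio   [S ::= S i o]
Sioioio => Uoioioio   [S ::= U o]
Uoioioio => Soioioio   [U ::= S]
Soioioio => Siooioioio   [S ::= S i o]
Siooioioio => oiooioioio   [S ::= o]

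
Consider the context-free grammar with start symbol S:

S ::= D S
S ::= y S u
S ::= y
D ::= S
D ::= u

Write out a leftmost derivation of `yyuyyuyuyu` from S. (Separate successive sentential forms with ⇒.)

S ⇒ ySu   [S ::= y S u]
ySu ⇒ yDSu   [S ::= D S]
yDSu ⇒ ySSu   [D ::= S]
ySSu ⇒ yySuSu   [S ::= y S u]
yySuSu ⇒ yyDSuSu   [S ::= D S]
yyDSuSu ⇒ yyuSuSu   [D ::= u]
yyuSuSu ⇒ yyuDSuSu   [S ::= D S]
yyuDSuSu ⇒ yyuSSuSu   [D ::= S]
yyuSSuSu ⇒ yyuySuSuSu   [S ::= y S u]
yyuySuSuSu ⇒ yyuyyuSuSu   [S ::= y]
yyuyyuSuSu ⇒ yyuyyuyuSu   [S ::= y]
yyuyyuyuSu ⇒ yyuyyuyuyu   [S ::= y]

S⇒ySu⇒yDSu⇒ySSu⇒yySuSu⇒yyDSuSu⇒yyuSuSu⇒yyuDSuSu⇒yyuSSuSu⇒yyuySuSuSu⇒yyuyyuSuSu⇒yyuyyuyuSu⇒yyuyyuyuyu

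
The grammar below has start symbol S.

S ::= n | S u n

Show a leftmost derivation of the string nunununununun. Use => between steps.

S => Sun => Sunun => Sununun => Sunununun => Sununununun => Sunununununun => nunununununun

S => Sun   [S ::= S u n]
Sun => Sunun   [S ::= S u n]
Sunun => Sununun   [S ::= S u n]
Sununun => Sunununun   [S ::= S u n]
Sunununun => Sununununun   [S ::= S u n]
Sununununun => Sunununununun   [S ::= S u n]
Sunununununun => nunununununun   [S ::= n]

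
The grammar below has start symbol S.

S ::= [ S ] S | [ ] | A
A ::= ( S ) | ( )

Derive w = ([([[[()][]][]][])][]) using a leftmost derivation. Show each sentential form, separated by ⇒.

S ⇒ A   [S ::= A]
A ⇒ (S)   [A ::= ( S )]
(S) ⇒ ([S]S)   [S ::= [ S ] S]
([S]S) ⇒ ([A]S)   [S ::= A]
([A]S) ⇒ ([(S)]S)   [A ::= ( S )]
([(S)]S) ⇒ ([([S]S)]S)   [S ::= [ S ] S]
([([S]S)]S) ⇒ ([([[S]S]S)]S)   [S ::= [ S ] S]
([([[S]S]S)]S) ⇒ ([([[[S]S]S]S)]S)   [S ::= [ S ] S]
([([[[S]S]S]S)]S) ⇒ ([([[[A]S]S]S)]S)   [S ::= A]
([([[[A]S]S]S)]S) ⇒ ([([[[()]S]S]S)]S)   [A ::= ( )]
([([[[()]S]S]S)]S) ⇒ ([([[[()][]]S]S)]S)   [S ::= [ ]]
([([[[()][]]S]S)]S) ⇒ ([([[[()][]][]]S)]S)   [S ::= [ ]]
([([[[()][]][]]S)]S) ⇒ ([([[[()][]][]][])]S)   [S ::= [ ]]
([([[[()][]][]][])]S) ⇒ ([([[[()][]][]][])][])   [S ::= [ ]]

S ⇒ A ⇒ (S) ⇒ ([S]S) ⇒ ([A]S) ⇒ ([(S)]S) ⇒ ([([S]S)]S) ⇒ ([([[S]S]S)]S) ⇒ ([([[[S]S]S]S)]S) ⇒ ([([[[A]S]S]S)]S) ⇒ ([([[[()]S]S]S)]S) ⇒ ([([[[()][]]S]S)]S) ⇒ ([([[[()][]][]]S)]S) ⇒ ([([[[()][]][]][])]S) ⇒ ([([[[()][]][]][])][])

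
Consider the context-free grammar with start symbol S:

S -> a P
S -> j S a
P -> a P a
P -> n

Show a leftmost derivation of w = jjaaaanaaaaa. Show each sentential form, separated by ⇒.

S ⇒ jSa   [S -> j S a]
jSa ⇒ jjSaa   [S -> j S a]
jjSaa ⇒ jjaPaa   [S -> a P]
jjaPaa ⇒ jjaaPaaa   [P -> a P a]
jjaaPaaa ⇒ jjaaaPaaaa   [P -> a P a]
jjaaaPaaaa ⇒ jjaaaaPaaaaa   [P -> a P a]
jjaaaaPaaaaa ⇒ jjaaaanaaaaa   [P -> n]

S⇒jSa⇒jjSaa⇒jjaPaa⇒jjaaPaaa⇒jjaaaPaaaa⇒jjaaaaPaaaaa⇒jjaaaanaaaaa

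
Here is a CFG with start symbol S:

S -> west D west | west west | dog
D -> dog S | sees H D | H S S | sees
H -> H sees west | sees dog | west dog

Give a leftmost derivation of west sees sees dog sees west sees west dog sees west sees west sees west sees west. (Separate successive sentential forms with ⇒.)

S ⇒ west D west   [S -> west D west]
west D west ⇒ west sees H D west   [D -> sees H D]
west sees H D west ⇒ west sees H sees west D west   [H -> H sees west]
west sees H sees west D west ⇒ west sees sees dog sees west D west   [H -> sees dog]
west sees sees dog sees west D west ⇒ west sees sees dog sees west sees H D west   [D -> sees H D]
west sees sees dog sees west sees H D west ⇒ west sees sees dog sees west sees H sees west D west   [H -> H sees west]
west sees sees dog sees west sees H sees west D west ⇒ west sees sees dog sees west sees H sees west sees west D west   [H -> H sees west]
west sees sees dog sees west sees H sees west sees west D west ⇒ west sees sees dog sees west sees H sees west sees west sees west D west   [H -> H sees west]
west sees sees dog sees west sees H sees west sees west sees west D west ⇒ west sees sees dog sees west sees west dog sees west sees west sees west D west   [H -> west dog]
west sees sees dog sees west sees west dog sees west sees west sees west D west ⇒ west sees sees dog sees west sees west dog sees west sees west sees west sees west   [D -> sees]

S ⇒ west D west ⇒ west sees H D west ⇒ west sees H sees west D west ⇒ west sees sees dog sees west D west ⇒ west sees sees dog sees west sees H D west ⇒ west sees sees dog sees west sees H sees west D west ⇒ west sees sees dog sees west sees H sees west sees west D west ⇒ west sees sees dog sees west sees H sees west sees west sees west D west ⇒ west sees sees dog sees west sees west dog sees west sees west sees west D west ⇒ west sees sees dog sees west sees west dog sees west sees west sees west sees west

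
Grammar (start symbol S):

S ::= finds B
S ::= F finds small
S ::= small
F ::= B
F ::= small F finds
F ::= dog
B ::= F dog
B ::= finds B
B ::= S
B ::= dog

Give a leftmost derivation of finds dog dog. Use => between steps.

S => finds B => finds F dog => finds B dog => finds dog dog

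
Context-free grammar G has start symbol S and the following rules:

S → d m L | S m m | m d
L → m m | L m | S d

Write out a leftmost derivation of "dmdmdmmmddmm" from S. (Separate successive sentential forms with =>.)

S => Smm => dmLmm => dmSdmm => dmdmLdmm => dmdmSddmm => dmdmdmLddmm => dmdmdmmmddmm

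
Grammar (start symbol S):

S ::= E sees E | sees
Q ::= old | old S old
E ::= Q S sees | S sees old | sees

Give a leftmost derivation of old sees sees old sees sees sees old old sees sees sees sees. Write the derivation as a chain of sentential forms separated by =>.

S => E sees E   [S ::= E sees E]
E sees E => Q S sees sees E   [E ::= Q S sees]
Q S sees sees E => old S old S sees sees E   [Q ::= old S old]
old S old S sees sees E => old E sees E old S sees sees E   [S ::= E sees E]
old E sees E old S sees sees E => old S sees old sees E old S sees sees E   [E ::= S sees old]
old S sees old sees E old S sees sees E => old sees sees old sees E old S sees sees E   [S ::= sees]
old sees sees old sees E old S sees sees E => old sees sees old sees S sees old old S sees sees E   [E ::= S sees old]
old sees sees old sees S sees old old S sees sees E => old sees sees old sees sees sees old old S sees sees E   [S ::= sees]
old sees sees old sees sees sees old old S sees sees E => old sees sees old sees sees sees old old sees sees sees E   [S ::= sees]
old sees sees old sees sees sees old old sees sees sees E => old sees sees old sees sees sees old old sees sees sees sees   [E ::= sees]

S => E sees E => Q S sees sees E => old S old S sees sees E => old E sees E old S sees sees E => old S sees old sees E old S sees sees E => old sees sees old sees E old S sees sees E => old sees sees old sees S sees old old S sees sees E => old sees sees old sees sees sees old old S sees sees E => old sees sees old sees sees sees old old sees sees sees E => old sees sees old sees sees sees old old sees sees sees sees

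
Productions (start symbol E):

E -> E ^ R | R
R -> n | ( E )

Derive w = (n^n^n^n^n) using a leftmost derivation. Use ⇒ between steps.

E ⇒ R   [E -> R]
R ⇒ (E)   [R -> ( E )]
(E) ⇒ (E^R)   [E -> E ^ R]
(E^R) ⇒ (E^R^R)   [E -> E ^ R]
(E^R^R) ⇒ (E^R^R^R)   [E -> E ^ R]
(E^R^R^R) ⇒ (E^R^R^R^R)   [E -> E ^ R]
(E^R^R^R^R) ⇒ (R^R^R^R^R)   [E -> R]
(R^R^R^R^R) ⇒ (n^R^R^R^R)   [R -> n]
(n^R^R^R^R) ⇒ (n^n^R^R^R)   [R -> n]
(n^n^R^R^R) ⇒ (n^n^n^R^R)   [R -> n]
(n^n^n^R^R) ⇒ (n^n^n^n^R)   [R -> n]
(n^n^n^n^R) ⇒ (n^n^n^n^n)   [R -> n]

E⇒R⇒(E)⇒(E^R)⇒(E^R^R)⇒(E^R^R^R)⇒(E^R^R^R^R)⇒(R^R^R^R^R)⇒(n^R^R^R^R)⇒(n^n^R^R^R)⇒(n^n^n^R^R)⇒(n^n^n^n^R)⇒(n^n^n^n^n)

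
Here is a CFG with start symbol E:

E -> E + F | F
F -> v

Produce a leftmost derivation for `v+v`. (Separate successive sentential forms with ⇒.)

E ⇒ E+F   [E -> E + F]
E+F ⇒ F+F   [E -> F]
F+F ⇒ v+F   [F -> v]
v+F ⇒ v+v   [F -> v]

E ⇒ E+F ⇒ F+F ⇒ v+F ⇒ v+v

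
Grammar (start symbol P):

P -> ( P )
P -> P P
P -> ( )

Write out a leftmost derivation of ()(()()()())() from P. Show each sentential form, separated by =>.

P=>PP=>()P=>()PP=>()(P)P=>()(PP)P=>()(PPP)P=>()(PPPP)P=>()(()PPP)P=>()(()()PP)P=>()(()()()P)P=>()(()()()())P=>()(()()()())()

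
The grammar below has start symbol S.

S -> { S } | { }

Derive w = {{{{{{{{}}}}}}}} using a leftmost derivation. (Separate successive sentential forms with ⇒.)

S ⇒ {S}   [S -> { S }]
{S} ⇒ {{S}}   [S -> { S }]
{{S}} ⇒ {{{S}}}   [S -> { S }]
{{{S}}} ⇒ {{{{S}}}}   [S -> { S }]
{{{{S}}}} ⇒ {{{{{S}}}}}   [S -> { S }]
{{{{{S}}}}} ⇒ {{{{{{S}}}}}}   [S -> { S }]
{{{{{{S}}}}}} ⇒ {{{{{{{S}}}}}}}   [S -> { S }]
{{{{{{{S}}}}}}} ⇒ {{{{{{{{}}}}}}}}   [S -> { }]

S ⇒ {S} ⇒ {{S}} ⇒ {{{S}}} ⇒ {{{{S}}}} ⇒ {{{{{S}}}}} ⇒ {{{{{{S}}}}}} ⇒ {{{{{{{S}}}}}}} ⇒ {{{{{{{{}}}}}}}}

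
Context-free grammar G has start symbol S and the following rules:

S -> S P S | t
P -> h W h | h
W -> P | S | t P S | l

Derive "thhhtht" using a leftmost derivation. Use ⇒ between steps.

S ⇒ SPS ⇒ SPSPS ⇒ tPSPS ⇒ thWhSPS ⇒ thPhSPS ⇒ thhhSPS ⇒ thhhtPS ⇒ thhhthS ⇒ thhhtht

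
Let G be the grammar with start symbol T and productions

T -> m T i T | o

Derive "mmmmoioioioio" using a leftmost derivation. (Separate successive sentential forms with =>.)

T => mTiT   [T -> m T i T]
mTiT => mmTiTiT   [T -> m T i T]
mmTiTiT => mmmTiTiTiT   [T -> m T i T]
mmmTiTiTiT => mmmmTiTiTiTiT   [T -> m T i T]
mmmmTiTiTiTiT => mmmmoiTiTiTiT   [T -> o]
mmmmoiTiTiTiT => mmmmoioiTiTiT   [T -> o]
mmmmoioiTiTiT => mmmmoioioiTiT   [T -> o]
mmmmoioioiTiT => mmmmoioioioiT   [T -> o]
mmmmoioioioiT => mmmmoioioioio   [T -> o]

T=>mTiT=>mmTiTiT=>mmmTiTiTiT=>mmmmTiTiTiTiT=>mmmmoiTiTiTiT=>mmmmoioiTiTiT=>mmmmoioioiTiT=>mmmmoioioioiT=>mmmmoioioioio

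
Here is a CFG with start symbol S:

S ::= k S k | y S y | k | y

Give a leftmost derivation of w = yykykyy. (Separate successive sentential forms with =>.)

S => ySy => yySyy => yykSkyy => yykykyy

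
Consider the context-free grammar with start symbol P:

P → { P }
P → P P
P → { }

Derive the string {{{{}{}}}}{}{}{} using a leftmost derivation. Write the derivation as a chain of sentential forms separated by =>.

P=>PP=>PPP=>PPPP=>{P}PPP=>{{P}}PPP=>{{{P}}}PPP=>{{{PP}}}PPP=>{{{{}P}}}PPP=>{{{{}{}}}}PPP=>{{{{}{}}}}{}PP=>{{{{}{}}}}{}{}P=>{{{{}{}}}}{}{}{}

P => PP   [P → P P]
PP => PPP   [P → P P]
PPP => PPPP   [P → P P]
PPPP => {P}PPP   [P → { P }]
{P}PPP => {{P}}PPP   [P → { P }]
{{P}}PPP => {{{P}}}PPP   [P → { P }]
{{{P}}}PPP => {{{PP}}}PPP   [P → P P]
{{{PP}}}PPP => {{{{}P}}}PPP   [P → { }]
{{{{}P}}}PPP => {{{{}{}}}}PPP   [P → { }]
{{{{}{}}}}PPP => {{{{}{}}}}{}PP   [P → { }]
{{{{}{}}}}{}PP => {{{{}{}}}}{}{}P   [P → { }]
{{{{}{}}}}{}{}P => {{{{}{}}}}{}{}{}   [P → { }]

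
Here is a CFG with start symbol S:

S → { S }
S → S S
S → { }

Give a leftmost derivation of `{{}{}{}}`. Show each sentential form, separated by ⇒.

S ⇒ {S} ⇒ {SS} ⇒ {SSS} ⇒ {{}SS} ⇒ {{}{}S} ⇒ {{}{}{}}

S ⇒ {S}   [S → { S }]
{S} ⇒ {SS}   [S → S S]
{SS} ⇒ {SSS}   [S → S S]
{SSS} ⇒ {{}SS}   [S → { }]
{{}SS} ⇒ {{}{}S}   [S → { }]
{{}{}S} ⇒ {{}{}{}}   [S → { }]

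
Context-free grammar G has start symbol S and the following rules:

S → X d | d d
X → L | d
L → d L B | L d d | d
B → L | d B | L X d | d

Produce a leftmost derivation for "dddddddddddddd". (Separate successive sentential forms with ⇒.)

S ⇒ Xd ⇒ Ld ⇒ dLBd ⇒ dLddBd ⇒ ddLBddBd ⇒ ddLddBddBd ⇒ dddLBddBddBd ⇒ dddLddBddBddBd ⇒ ddddddBddBddBd ⇒ dddddddddBddBd ⇒ ddddddddddddBd ⇒ dddddddddddddd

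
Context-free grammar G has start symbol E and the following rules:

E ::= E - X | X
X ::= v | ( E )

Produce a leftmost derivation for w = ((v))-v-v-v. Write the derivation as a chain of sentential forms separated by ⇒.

E ⇒ E-X ⇒ E-X-X ⇒ E-X-X-X ⇒ X-X-X-X ⇒ (E)-X-X-X ⇒ (X)-X-X-X ⇒ ((E))-X-X-X ⇒ ((X))-X-X-X ⇒ ((v))-X-X-X ⇒ ((v))-v-X-X ⇒ ((v))-v-v-X ⇒ ((v))-v-v-v

E ⇒ E-X   [E ::= E - X]
E-X ⇒ E-X-X   [E ::= E - X]
E-X-X ⇒ E-X-X-X   [E ::= E - X]
E-X-X-X ⇒ X-X-X-X   [E ::= X]
X-X-X-X ⇒ (E)-X-X-X   [X ::= ( E )]
(E)-X-X-X ⇒ (X)-X-X-X   [E ::= X]
(X)-X-X-X ⇒ ((E))-X-X-X   [X ::= ( E )]
((E))-X-X-X ⇒ ((X))-X-X-X   [E ::= X]
((X))-X-X-X ⇒ ((v))-X-X-X   [X ::= v]
((v))-X-X-X ⇒ ((v))-v-X-X   [X ::= v]
((v))-v-X-X ⇒ ((v))-v-v-X   [X ::= v]
((v))-v-v-X ⇒ ((v))-v-v-v   [X ::= v]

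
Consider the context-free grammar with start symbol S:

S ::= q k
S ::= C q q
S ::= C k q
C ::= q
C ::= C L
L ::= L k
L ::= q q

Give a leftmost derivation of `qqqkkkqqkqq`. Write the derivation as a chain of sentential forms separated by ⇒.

S ⇒ Cqq ⇒ CLqq ⇒ CLLqq ⇒ qLLqq ⇒ qLkLqq ⇒ qLkkLqq ⇒ qLkkkLqq ⇒ qqqkkkLqq ⇒ qqqkkkLkqq ⇒ qqqkkkqqkqq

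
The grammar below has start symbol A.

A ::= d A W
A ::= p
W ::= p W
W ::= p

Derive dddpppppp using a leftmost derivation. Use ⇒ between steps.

A ⇒ dAW   [A ::= d A W]
dAW ⇒ ddAWW   [A ::= d A W]
ddAWW ⇒ dddAWWW   [A ::= d A W]
dddAWWW ⇒ dddpWWW   [A ::= p]
dddpWWW ⇒ dddppWWW   [W ::= p W]
dddppWWW ⇒ dddpppWW   [W ::= p]
dddpppWW ⇒ dddppppW   [W ::= p]
dddppppW ⇒ dddpppppW   [W ::= p W]
dddpppppW ⇒ dddpppppp   [W ::= p]

A⇒dAW⇒ddAWW⇒dddAWWW⇒dddpWWW⇒dddppWWW⇒dddpppWW⇒dddppppW⇒dddpppppW⇒dddpppppp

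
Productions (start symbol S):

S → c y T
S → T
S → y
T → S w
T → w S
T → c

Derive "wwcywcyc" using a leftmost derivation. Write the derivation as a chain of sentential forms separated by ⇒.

S ⇒ T   [S → T]
T ⇒ wS   [T → w S]
wS ⇒ wT   [S → T]
wT ⇒ wwS   [T → w S]
wwS ⇒ wwcyT   [S → c y T]
wwcyT ⇒ wwcywS   [T → w S]
wwcywS ⇒ wwcywcyT   [S → c y T]
wwcywcyT ⇒ wwcywcyc   [T → c]

S ⇒ T ⇒ wS ⇒ wT ⇒ wwS ⇒ wwcyT ⇒ wwcywS ⇒ wwcywcyT ⇒ wwcywcyc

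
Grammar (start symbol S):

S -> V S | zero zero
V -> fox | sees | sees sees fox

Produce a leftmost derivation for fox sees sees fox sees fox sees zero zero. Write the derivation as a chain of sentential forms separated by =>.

S => V S   [S -> V S]
V S => fox S   [V -> fox]
fox S => fox V S   [S -> V S]
fox V S => fox sees sees fox S   [V -> sees sees fox]
fox sees sees fox S => fox sees sees fox V S   [S -> V S]
fox sees sees fox V S => fox sees sees fox sees S   [V -> sees]
fox sees sees fox sees S => fox sees sees fox sees V S   [S -> V S]
fox sees sees fox sees V S => fox sees sees fox sees fox S   [V -> fox]
fox sees sees fox sees fox S => fox sees sees fox sees fox V S   [S -> V S]
fox sees sees fox sees fox V S => fox sees sees fox sees fox sees S   [V -> sees]
fox sees sees fox sees fox sees S => fox sees sees fox sees fox sees zero zero   [S -> zero zero]

S => V S => fox S => fox V S => fox sees sees fox S => fox sees sees fox V S => fox sees sees fox sees S => fox sees sees fox sees V S => fox sees sees fox sees fox S => fox sees sees fox sees fox V S => fox sees sees fox sees fox sees S => fox sees sees fox sees fox sees zero zero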